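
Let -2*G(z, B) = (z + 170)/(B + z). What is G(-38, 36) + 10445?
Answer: 10478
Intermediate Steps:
G(z, B) = -(170 + z)/(2*(B + z)) (G(z, B) = -(z + 170)/(2*(B + z)) = -(170 + z)/(2*(B + z)))
G(-38, 36) + 10445 = (-85 - 1/2*(-38))/(36 - 38) + 10445 = (-85 + 19)/(-2) + 10445 = -1/2*(-66) + 10445 = 33 + 10445 = 10478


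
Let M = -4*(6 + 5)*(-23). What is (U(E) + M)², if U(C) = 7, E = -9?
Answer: 1038361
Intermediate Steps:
M = 1012 (M = -4*11*(-23) = -44*(-23) = 1012)
(U(E) + M)² = (7 + 1012)² = 1019² = 1038361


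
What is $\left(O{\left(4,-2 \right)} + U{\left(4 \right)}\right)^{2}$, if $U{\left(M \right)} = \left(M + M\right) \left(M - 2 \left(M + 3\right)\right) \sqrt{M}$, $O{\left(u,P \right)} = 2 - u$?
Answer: $26244$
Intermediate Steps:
$U{\left(M \right)} = 2 M^{\frac{3}{2}} \left(-6 - M\right)$ ($U{\left(M \right)} = 2 M \left(M - 2 \left(3 + M\right)\right) \sqrt{M} = 2 M \left(M - \left(6 + 2 M\right)\right) \sqrt{M} = 2 M \left(-6 - M\right) \sqrt{M} = 2 M^{\frac{3}{2}} \left(-6 - M\right)$)
$\left(O{\left(4,-2 \right)} + U{\left(4 \right)}\right)^{2} = \left(\left(2 - 4\right) + 2 \cdot 4^{\frac{3}{2}} \left(-6 - 4\right)\right)^{2} = \left(\left(2 - 4\right) + 2 \cdot 8 \left(-6 - 4\right)\right)^{2} = \left(-2 + 2 \cdot 8 \left(-10\right)\right)^{2} = \left(-2 - 160\right)^{2} = \left(-162\right)^{2} = 26244$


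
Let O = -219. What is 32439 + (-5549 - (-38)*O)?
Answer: 18568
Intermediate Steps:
32439 + (-5549 - (-38)*O) = 32439 + (-5549 - (-38)*(-219)) = 32439 + (-5549 - 1*8322) = 32439 + (-5549 - 8322) = 32439 - 13871 = 18568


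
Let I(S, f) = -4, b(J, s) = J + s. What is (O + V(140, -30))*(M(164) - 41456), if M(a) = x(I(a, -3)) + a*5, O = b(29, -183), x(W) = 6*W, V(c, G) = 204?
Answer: -2033000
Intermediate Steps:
O = -154 (O = 29 - 183 = -154)
M(a) = -24 + 5*a (M(a) = 6*(-4) + a*5 = -24 + 5*a)
(O + V(140, -30))*(M(164) - 41456) = (-154 + 204)*((-24 + 5*164) - 41456) = 50*((-24 + 820) - 41456) = 50*(796 - 41456) = 50*(-40660) = -2033000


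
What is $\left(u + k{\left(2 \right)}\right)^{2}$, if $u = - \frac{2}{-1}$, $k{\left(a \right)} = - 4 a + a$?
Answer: $16$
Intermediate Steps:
$k{\left(a \right)} = - 3 a$
$u = 2$ ($u = \left(-2\right) \left(-1\right) = 2$)
$\left(u + k{\left(2 \right)}\right)^{2} = \left(2 - 6\right)^{2} = \left(-4\right)^{2} = 16$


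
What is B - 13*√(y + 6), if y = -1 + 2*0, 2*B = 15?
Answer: 15/2 - 13*√5 ≈ -21.569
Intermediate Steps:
B = 15/2 (B = (½)*15 = 15/2 ≈ 7.5000)
y = -1 (y = -1 + 0 = -1)
B - 13*√(y + 6) = 15/2 - 13*√(-1 + 6) = 15/2 - 13*√5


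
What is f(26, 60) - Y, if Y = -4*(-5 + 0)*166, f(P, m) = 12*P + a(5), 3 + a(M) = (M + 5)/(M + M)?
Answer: -3010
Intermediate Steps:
a(M) = -3 + (5 + M)/(2*M) (a(M) = -3 + (M + 5)/(M + M) = -3 + (5 + M)/((2*M)) = -3 + (5 + M)*(1/(2*M)) = -3 + (5 + M)/(2*M))
f(P, m) = -2 + 12*P (f(P, m) = 12*P + (5/2)*(1 - 1*5)/5 = 12*P + (5/2)*(⅕)*(1 - 5) = 12*P + (5/2)*(⅕)*(-4) = 12*P - 2 = -2 + 12*P)
Y = 3320 (Y = -4*(-5)*166 = 20*166 = 3320)
f(26, 60) - Y = (-2 + 12*26) - 1*3320 = (-2 + 312) - 3320 = 310 - 3320 = -3010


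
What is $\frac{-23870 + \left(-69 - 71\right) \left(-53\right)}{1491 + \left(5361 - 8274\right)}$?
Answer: $\frac{8225}{711} \approx 11.568$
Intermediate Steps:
$\frac{-23870 + \left(-69 - 71\right) \left(-53\right)}{1491 + \left(5361 - 8274\right)} = \frac{-23870 - -7420}{1491 + \left(5361 - 8274\right)} = \frac{-23870 + 7420}{1491 - 2913} = - \frac{16450}{-1422} = \left(-16450\right) \left(- \frac{1}{1422}\right) = \frac{8225}{711}$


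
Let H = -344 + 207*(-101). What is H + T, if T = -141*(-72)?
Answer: -11099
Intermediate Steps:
H = -21251 (H = -344 - 20907 = -21251)
T = 10152
H + T = -21251 + 10152 = -11099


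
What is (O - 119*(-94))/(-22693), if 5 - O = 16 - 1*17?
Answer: -11192/22693 ≈ -0.49319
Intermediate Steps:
O = 6 (O = 5 - (16 - 1*17) = 5 - (16 - 17) = 5 - 1*(-1) = 5 + 1 = 6)
(O - 119*(-94))/(-22693) = (6 - 119*(-94))/(-22693) = (6 + 11186)*(-1/22693) = 11192*(-1/22693) = -11192/22693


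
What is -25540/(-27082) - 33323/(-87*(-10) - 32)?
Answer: -440525483/11347358 ≈ -38.822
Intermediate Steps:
-25540/(-27082) - 33323/(-87*(-10) - 32) = -25540*(-1/27082) - 33323/(870 - 32) = 12770/13541 - 33323/838 = -440525483/11347358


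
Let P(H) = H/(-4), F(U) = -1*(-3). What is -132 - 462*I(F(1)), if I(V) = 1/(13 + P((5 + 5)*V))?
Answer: -216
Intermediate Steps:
F(U) = 3
P(H) = -H/4 (P(H) = H*(-¼) = -H/4)
I(V) = 1/(13 - 5*V/2) (I(V) = 1/(13 - (5 + 5)*V/4) = 1/(13 - 5*V/2))
-132 - 462*I(F(1)) = -132 - (-924)/(-26 + 5*3) = -132 - (-924)/(-26 + 15) = -132 - (-924)/(-11) = -132 - (-924)*(-1)/11 = -132 - 462*2/11 = -132 - 84 = -216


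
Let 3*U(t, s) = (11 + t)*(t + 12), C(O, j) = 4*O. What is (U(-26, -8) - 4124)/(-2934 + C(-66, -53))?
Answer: 2027/1599 ≈ 1.2677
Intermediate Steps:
U(t, s) = (11 + t)*(12 + t)/3 (U(t, s) = ((11 + t)*(t + 12))/3 = ((11 + t)*(12 + t))/3 = (11 + t)*(12 + t)/3)
(U(-26, -8) - 4124)/(-2934 + C(-66, -53)) = ((44 + (1/3)*(-26)**2 + (23/3)*(-26)) - 4124)/(-2934 + 4*(-66)) = ((44 + (1/3)*676 - 598/3) - 4124)/(-2934 - 264) = ((44 + 676/3 - 598/3) - 4124)/(-3198) = (70 - 4124)*(-1/3198) = -4054*(-1/3198) = 2027/1599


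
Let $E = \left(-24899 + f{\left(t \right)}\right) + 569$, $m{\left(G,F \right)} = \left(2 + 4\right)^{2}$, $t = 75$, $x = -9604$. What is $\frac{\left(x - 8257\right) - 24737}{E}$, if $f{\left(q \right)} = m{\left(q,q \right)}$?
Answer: $\frac{21299}{12147} \approx 1.7534$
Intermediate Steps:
$m{\left(G,F \right)} = 36$ ($m{\left(G,F \right)} = 6^{2} = 36$)
$f{\left(q \right)} = 36$
$E = -24294$ ($E = \left(-24899 + 36\right) + 569 = -24863 + 569 = -24294$)
$\frac{\left(x - 8257\right) - 24737}{E} = \frac{\left(-9604 - 8257\right) - 24737}{-24294} = \left(-17861 - 24737\right) \left(- \frac{1}{24294}\right) = \left(-42598\right) \left(- \frac{1}{24294}\right) = \frac{21299}{12147}$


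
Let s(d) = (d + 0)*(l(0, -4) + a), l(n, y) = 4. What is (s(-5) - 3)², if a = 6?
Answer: 2809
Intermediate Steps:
s(d) = 10*d (s(d) = (d + 0)*(4 + 6) = d*10 = 10*d)
(s(-5) - 3)² = (10*(-5) - 3)² = (-50 - 3)² = (-53)² = 2809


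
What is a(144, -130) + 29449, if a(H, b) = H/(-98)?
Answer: 1442929/49 ≈ 29448.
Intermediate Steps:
a(H, b) = -H/98 (a(H, b) = H*(-1/98) = -H/98)
a(144, -130) + 29449 = -1/98*144 + 29449 = -72/49 + 29449 = 1442929/49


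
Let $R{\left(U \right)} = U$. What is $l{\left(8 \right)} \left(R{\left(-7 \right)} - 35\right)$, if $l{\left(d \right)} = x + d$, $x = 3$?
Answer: $-462$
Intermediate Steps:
$l{\left(d \right)} = 3 + d$
$l{\left(8 \right)} \left(R{\left(-7 \right)} - 35\right) = \left(3 + 8\right) \left(-7 - 35\right) = 11 \left(-7 - 35\right) = 11 \left(-42\right) = -462$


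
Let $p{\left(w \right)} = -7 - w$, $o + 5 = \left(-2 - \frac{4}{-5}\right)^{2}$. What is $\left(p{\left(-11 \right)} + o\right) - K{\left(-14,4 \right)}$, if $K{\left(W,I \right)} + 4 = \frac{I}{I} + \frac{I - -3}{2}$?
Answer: $- \frac{3}{50} \approx -0.06$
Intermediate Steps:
$o = - \frac{89}{25}$ ($o = -5 + \left(-2 - \frac{4}{-5}\right)^{2} = -5 + \left(-2 - - \frac{4}{5}\right)^{2} = -5 + \left(-2 + \frac{4}{5}\right)^{2} = -5 + \left(- \frac{6}{5}\right)^{2} = -5 + \frac{36}{25} = - \frac{89}{25} \approx -3.56$)
$K{\left(W,I \right)} = - \frac{3}{2} + \frac{I}{2}$ ($K{\left(W,I \right)} = -4 + \left(\frac{I}{I} + \frac{I - -3}{2}\right) = -4 + \left(1 + \left(I + 3\right) \frac{1}{2}\right) = -4 + \left(1 + \left(3 + I\right) \frac{1}{2}\right) = -4 + \left(1 + \left(\frac{3}{2} + \frac{I}{2}\right)\right) = -4 + \left(\frac{5}{2} + \frac{I}{2}\right) = - \frac{3}{2} + \frac{I}{2}$)
$\left(p{\left(-11 \right)} + o\right) - K{\left(-14,4 \right)} = \left(\left(-7 - -11\right) - \frac{89}{25}\right) - \left(- \frac{3}{2} + \frac{1}{2} \cdot 4\right) = \left(\left(-7 + 11\right) - \frac{89}{25}\right) - \left(- \frac{3}{2} + 2\right) = \left(4 - \frac{89}{25}\right) - \frac{1}{2} = \frac{11}{25} - \frac{1}{2} = - \frac{3}{50}$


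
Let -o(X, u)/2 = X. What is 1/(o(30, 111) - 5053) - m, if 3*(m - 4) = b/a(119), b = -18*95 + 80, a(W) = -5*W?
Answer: -8968559/1825341 ≈ -4.9134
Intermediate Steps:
o(X, u) = -2*X
b = -1630 (b = -1710 + 80 = -1630)
m = 1754/357 (m = 4 + (-1630/((-5*119)))/3 = 4 + (-1630/(-595))/3 = 4 + (-1630*(-1/595))/3 = 4 + (⅓)*(326/119) = 4 + 326/357 = 1754/357 ≈ 4.9132)
1/(o(30, 111) - 5053) - m = 1/(-2*30 - 5053) - 1*1754/357 = 1/(-60 - 5053) - 1754/357 = 1/(-5113) - 1754/357 = -1/5113 - 1754/357 = -8968559/1825341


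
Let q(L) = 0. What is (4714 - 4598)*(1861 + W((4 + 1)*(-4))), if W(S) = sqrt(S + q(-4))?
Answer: 215876 + 232*I*sqrt(5) ≈ 2.1588e+5 + 518.77*I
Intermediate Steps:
W(S) = sqrt(S) (W(S) = sqrt(S + 0) = sqrt(S))
(4714 - 4598)*(1861 + W((4 + 1)*(-4))) = (4714 - 4598)*(1861 + sqrt((4 + 1)*(-4))) = 116*(1861 + sqrt(5*(-4))) = 116*(1861 + sqrt(-20)) = 116*(1861 + 2*I*sqrt(5)) = 215876 + 232*I*sqrt(5)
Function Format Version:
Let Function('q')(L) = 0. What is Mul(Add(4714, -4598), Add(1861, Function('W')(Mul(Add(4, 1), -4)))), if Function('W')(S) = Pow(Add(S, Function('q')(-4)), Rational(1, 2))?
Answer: Add(215876, Mul(232, I, Pow(5, Rational(1, 2)))) ≈ Add(2.1588e+5, Mul(518.77, I))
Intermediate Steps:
Function('W')(S) = Pow(S, Rational(1, 2)) (Function('W')(S) = Pow(Add(S, 0), Rational(1, 2)) = Pow(S, Rational(1, 2)))
Mul(Add(4714, -4598), Add(1861, Function('W')(Mul(Add(4, 1), -4)))) = Mul(Add(4714, -4598), Add(1861, Pow(Mul(Add(4, 1), -4), Rational(1, 2)))) = Mul(116, Add(1861, Pow(Mul(5, -4), Rational(1, 2)))) = Mul(116, Add(1861, Pow(-20, Rational(1, 2)))) = Mul(116, Add(1861, Mul(2, I, Pow(5, Rational(1, 2))))) = Add(215876, Mul(232, I, Pow(5, Rational(1, 2))))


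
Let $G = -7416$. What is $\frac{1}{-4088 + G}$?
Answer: $- \frac{1}{11504} \approx -8.6926 \cdot 10^{-5}$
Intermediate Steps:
$\frac{1}{-4088 + G} = \frac{1}{-4088 - 7416} = \frac{1}{-11504} = - \frac{1}{11504}$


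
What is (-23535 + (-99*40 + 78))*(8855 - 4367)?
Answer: -123047496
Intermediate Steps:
(-23535 + (-99*40 + 78))*(8855 - 4367) = (-23535 + (-3960 + 78))*4488 = (-23535 - 3882)*4488 = -27417*4488 = -123047496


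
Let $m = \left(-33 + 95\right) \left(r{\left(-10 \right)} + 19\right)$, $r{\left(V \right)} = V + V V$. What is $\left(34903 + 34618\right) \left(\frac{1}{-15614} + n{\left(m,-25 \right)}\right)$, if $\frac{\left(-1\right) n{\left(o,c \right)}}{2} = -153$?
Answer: $\frac{332163204043}{15614} \approx 2.1273 \cdot 10^{7}$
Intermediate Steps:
$r{\left(V \right)} = V + V^{2}$
$m = 6758$ ($m = \left(-33 + 95\right) \left(- 10 \left(1 - 10\right) + 19\right) = 62 \left(\left(-10\right) \left(-9\right) + 19\right) = 62 \left(90 + 19\right) = 62 \cdot 109 = 6758$)
$n{\left(o,c \right)} = 306$ ($n{\left(o,c \right)} = \left(-2\right) \left(-153\right) = 306$)
$\left(34903 + 34618\right) \left(\frac{1}{-15614} + n{\left(m,-25 \right)}\right) = \left(34903 + 34618\right) \left(\frac{1}{-15614} + 306\right) = 69521 \left(- \frac{1}{15614} + 306\right) = 69521 \cdot \frac{4777883}{15614} = \frac{332163204043}{15614}$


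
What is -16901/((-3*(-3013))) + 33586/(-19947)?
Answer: -71189789/20033437 ≈ -3.5535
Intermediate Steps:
-16901/((-3*(-3013))) + 33586/(-19947) = -16901/9039 + 33586*(-1/19947) = -16901*1/9039 - 33586/19947 = -16901/9039 - 33586/19947 = -71189789/20033437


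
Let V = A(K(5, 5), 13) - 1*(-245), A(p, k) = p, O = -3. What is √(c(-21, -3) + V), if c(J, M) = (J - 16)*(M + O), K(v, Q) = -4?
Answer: √463 ≈ 21.517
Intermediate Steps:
V = 241 (V = -4 - 1*(-245) = -4 + 245 = 241)
c(J, M) = (-16 + J)*(-3 + M) (c(J, M) = (J - 16)*(M - 3) = (-16 + J)*(-3 + M))
√(c(-21, -3) + V) = √((48 - 16*(-3) - 3*(-21) - 21*(-3)) + 241) = √((48 + 48 + 63 + 63) + 241) = √(222 + 241) = √463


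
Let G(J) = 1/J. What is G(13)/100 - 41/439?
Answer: -52861/570700 ≈ -0.092625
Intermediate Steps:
G(13)/100 - 41/439 = 1/(13*100) - 41/439 = (1/13)*(1/100) - 41*1/439 = 1/1300 - 41/439 = -52861/570700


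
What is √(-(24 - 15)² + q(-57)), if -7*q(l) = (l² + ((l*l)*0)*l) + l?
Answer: I*√537 ≈ 23.173*I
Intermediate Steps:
q(l) = -l/7 - l²/7 (q(l) = -((l² + ((l*l)*0)*l) + l)/7 = -((l² + (l²*0)*l) + l)/7 = -((l² + 0*l) + l)/7 = -((l² + 0) + l)/7 = -(l² + l)/7 = -(l + l²)/7 = -l/7 - l²/7)
√(-(24 - 15)² + q(-57)) = √(-(24 - 15)² - ⅐*(-57)*(1 - 57)) = √(-1*9² - ⅐*(-57)*(-56)) = √(-1*81 - 456) = √(-81 - 456) = √(-537) = I*√537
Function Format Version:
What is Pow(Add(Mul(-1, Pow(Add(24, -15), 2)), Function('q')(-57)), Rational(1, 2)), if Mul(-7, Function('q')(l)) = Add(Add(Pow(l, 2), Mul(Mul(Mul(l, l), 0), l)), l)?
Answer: Mul(I, Pow(537, Rational(1, 2))) ≈ Mul(23.173, I)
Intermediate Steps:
Function('q')(l) = Add(Mul(Rational(-1, 7), l), Mul(Rational(-1, 7), Pow(l, 2))) (Function('q')(l) = Mul(Rational(-1, 7), Add(Add(Pow(l, 2), Mul(Mul(Mul(l, l), 0), l)), l)) = Mul(Rational(-1, 7), Add(Add(Pow(l, 2), Mul(Mul(Pow(l, 2), 0), l)), l)) = Mul(Rational(-1, 7), Add(Add(Pow(l, 2), Mul(0, l)), l)) = Mul(Rational(-1, 7), Add(Add(Pow(l, 2), 0), l)) = Mul(Rational(-1, 7), Add(Pow(l, 2), l)) = Mul(Rational(-1, 7), Add(l, Pow(l, 2))) = Add(Mul(Rational(-1, 7), l), Mul(Rational(-1, 7), Pow(l, 2))))
Pow(Add(Mul(-1, Pow(Add(24, -15), 2)), Function('q')(-57)), Rational(1, 2)) = Pow(Add(Mul(-1, Pow(Add(24, -15), 2)), Mul(Rational(-1, 7), -57, Add(1, -57))), Rational(1, 2)) = Pow(Add(Mul(-1, Pow(9, 2)), Mul(Rational(-1, 7), -57, -56)), Rational(1, 2)) = Pow(Add(Mul(-1, 81), -456), Rational(1, 2)) = Pow(Add(-81, -456), Rational(1, 2)) = Pow(-537, Rational(1, 2)) = Mul(I, Pow(537, Rational(1, 2)))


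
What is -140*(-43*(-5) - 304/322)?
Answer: -689260/23 ≈ -29968.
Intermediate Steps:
-140*(-43*(-5) - 304/322) = -140*(215 - 304*1/322) = -140*(215 - 152/161) = -140*34463/161 = -689260/23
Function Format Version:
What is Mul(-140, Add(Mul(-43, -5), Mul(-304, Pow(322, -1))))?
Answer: Rational(-689260, 23) ≈ -29968.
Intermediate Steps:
Mul(-140, Add(Mul(-43, -5), Mul(-304, Pow(322, -1)))) = Mul(-140, Add(215, Mul(-304, Rational(1, 322)))) = Mul(-140, Add(215, Rational(-152, 161))) = Mul(-140, Rational(34463, 161)) = Rational(-689260, 23)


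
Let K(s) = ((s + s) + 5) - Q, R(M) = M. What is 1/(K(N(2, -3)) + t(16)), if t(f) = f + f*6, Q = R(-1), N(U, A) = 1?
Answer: 1/120 ≈ 0.0083333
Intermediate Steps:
Q = -1
K(s) = 6 + 2*s (K(s) = ((s + s) + 5) - 1*(-1) = (2*s + 5) + 1 = (5 + 2*s) + 1 = 6 + 2*s)
t(f) = 7*f (t(f) = f + 6*f = 7*f)
1/(K(N(2, -3)) + t(16)) = 1/((6 + 2*1) + 7*16) = 1/((6 + 2) + 112) = 1/(8 + 112) = 1/120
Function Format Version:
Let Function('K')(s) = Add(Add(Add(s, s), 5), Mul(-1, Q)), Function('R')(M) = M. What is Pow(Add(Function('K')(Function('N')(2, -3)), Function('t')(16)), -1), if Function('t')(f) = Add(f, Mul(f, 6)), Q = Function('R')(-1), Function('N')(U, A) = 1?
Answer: Rational(1, 120) ≈ 0.0083333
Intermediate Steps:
Q = -1
Function('K')(s) = Add(6, Mul(2, s)) (Function('K')(s) = Add(Add(Add(s, s), 5), Mul(-1, -1)) = Add(Add(Mul(2, s), 5), 1) = Add(Add(5, Mul(2, s)), 1) = Add(6, Mul(2, s)))
Function('t')(f) = Mul(7, f) (Function('t')(f) = Add(f, Mul(6, f)) = Mul(7, f))
Pow(Add(Function('K')(Function('N')(2, -3)), Function('t')(16)), -1) = Pow(Add(Add(6, Mul(2, 1)), Mul(7, 16)), -1) = Pow(Add(Add(6, 2), 112), -1) = Pow(Add(8, 112), -1) = Pow(120, -1) = Rational(1, 120)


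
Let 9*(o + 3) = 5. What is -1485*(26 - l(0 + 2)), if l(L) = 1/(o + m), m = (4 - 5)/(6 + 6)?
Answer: -3566970/91 ≈ -39198.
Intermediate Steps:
o = -22/9 (o = -3 + (⅑)*5 = -3 + 5/9 = -22/9 ≈ -2.4444)
m = -1/12 ≈ -0.083333
l(L) = -36/91 (l(L) = 1/(-22/9 - 1/12) = 1/(-91/36) = -36/91)
-1485*(26 - l(0 + 2)) = -1485*(26 - 1*(-36/91)) = -1485*(26 + 36/91) = -1485*2402/91 = -3566970/91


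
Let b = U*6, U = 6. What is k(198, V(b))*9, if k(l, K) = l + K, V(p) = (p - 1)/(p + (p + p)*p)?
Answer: 520379/292 ≈ 1782.1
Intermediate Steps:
b = 36 (b = 6*6 = 36)
V(p) = (-1 + p)/(p + 2*p²) (V(p) = (-1 + p)/(p + (2*p)*p) = (-1 + p)/(p + 2*p²))
k(l, K) = K + l
k(198, V(b))*9 = ((-1 + 36)/(36*(1 + 2*36)) + 198)*9 = ((1/36)*35/(1 + 72) + 198)*9 = ((1/36)*35/73 + 198)*9 = ((1/36)*(1/73)*35 + 198)*9 = (35/2628 + 198)*9 = (520379/2628)*9 = 520379/292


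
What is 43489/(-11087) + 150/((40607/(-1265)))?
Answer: -3869716073/450209809 ≈ -8.5954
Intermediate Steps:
43489/(-11087) + 150/((40607/(-1265))) = 43489*(-1/11087) + 150/((40607*(-1/1265))) = -43489/11087 + 150/(-40607/1265) = -43489/11087 + 150*(-1265/40607) = -43489/11087 - 189750/40607 = -3869716073/450209809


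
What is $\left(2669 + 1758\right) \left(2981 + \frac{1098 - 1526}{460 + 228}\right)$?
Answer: $\frac{2269390875}{172} \approx 1.3194 \cdot 10^{7}$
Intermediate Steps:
$\left(2669 + 1758\right) \left(2981 + \frac{1098 - 1526}{460 + 228}\right) = 4427 \left(2981 - \frac{428}{688}\right) = 4427 \left(2981 - \frac{107}{172}\right) = 4427 \cdot \frac{512625}{172} = \frac{2269390875}{172}$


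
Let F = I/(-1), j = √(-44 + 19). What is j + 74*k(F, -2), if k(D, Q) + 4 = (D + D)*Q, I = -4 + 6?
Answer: 296 + 5*I ≈ 296.0 + 5.0*I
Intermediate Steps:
j = 5*I (j = √(-25) = 5*I ≈ 5.0*I)
I = 2
F = -2 (F = 2/(-1) = 2*(-1) = -2)
k(D, Q) = -4 + 2*D*Q (k(D, Q) = -4 + (D + D)*Q = -4 + (2*D)*Q = -4 + 2*D*Q)
j + 74*k(F, -2) = 5*I + 74*(-4 + 2*(-2)*(-2)) = 5*I + 74*(-4 + 8) = 5*I + 74*4 = 5*I + 296 = 296 + 5*I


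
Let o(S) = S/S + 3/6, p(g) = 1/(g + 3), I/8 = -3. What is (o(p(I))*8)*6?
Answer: 72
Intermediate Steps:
I = -24 (I = 8*(-3) = -24)
p(g) = 1/(3 + g)
o(S) = 3/2 (o(S) = 1 + 3*(1/6) = 1 + 1/2 = 3/2)
(o(p(I))*8)*6 = ((3/2)*8)*6 = 12*6 = 72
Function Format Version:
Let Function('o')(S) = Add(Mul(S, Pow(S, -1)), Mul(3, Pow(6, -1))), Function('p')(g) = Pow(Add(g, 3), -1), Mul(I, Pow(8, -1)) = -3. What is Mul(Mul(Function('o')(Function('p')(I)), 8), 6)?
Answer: 72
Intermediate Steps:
I = -24 (I = Mul(8, -3) = -24)
Function('p')(g) = Pow(Add(3, g), -1)
Function('o')(S) = Rational(3, 2) (Function('o')(S) = Add(1, Mul(3, Rational(1, 6))) = Add(1, Rational(1, 2)) = Rational(3, 2))
Mul(Mul(Function('o')(Function('p')(I)), 8), 6) = Mul(Mul(Rational(3, 2), 8), 6) = Mul(12, 6) = 72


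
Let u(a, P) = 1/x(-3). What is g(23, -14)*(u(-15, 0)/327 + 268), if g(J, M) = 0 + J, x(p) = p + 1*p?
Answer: 12093745/1962 ≈ 6164.0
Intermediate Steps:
x(p) = 2*p (x(p) = p + p = 2*p)
g(J, M) = J
u(a, P) = -1/6 (u(a, P) = 1/(2*(-3)) = 1/(-6) = -1/6)
g(23, -14)*(u(-15, 0)/327 + 268) = 23*(-1/6/327 + 268) = 23*(-1/6*1/327 + 268) = 23*(-1/1962 + 268) = 23*(525815/1962) = 12093745/1962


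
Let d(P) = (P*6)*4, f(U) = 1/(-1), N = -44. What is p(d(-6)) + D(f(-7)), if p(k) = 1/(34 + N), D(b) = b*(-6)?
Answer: 59/10 ≈ 5.9000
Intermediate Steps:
f(U) = -1
D(b) = -6*b
d(P) = 24*P (d(P) = (6*P)*4 = 24*P)
p(k) = -⅒ (p(k) = 1/(34 - 44) = 1/(-10) = -⅒)
p(d(-6)) + D(f(-7)) = -⅒ - 6*(-1) = -⅒ + 6 = 59/10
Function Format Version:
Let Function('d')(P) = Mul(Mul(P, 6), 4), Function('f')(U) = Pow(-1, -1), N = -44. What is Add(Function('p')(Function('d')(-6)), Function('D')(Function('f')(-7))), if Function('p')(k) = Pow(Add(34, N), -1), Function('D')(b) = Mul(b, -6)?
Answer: Rational(59, 10) ≈ 5.9000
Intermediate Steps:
Function('f')(U) = -1
Function('D')(b) = Mul(-6, b)
Function('d')(P) = Mul(24, P) (Function('d')(P) = Mul(Mul(6, P), 4) = Mul(24, P))
Function('p')(k) = Rational(-1, 10) (Function('p')(k) = Pow(Add(34, -44), -1) = Pow(-10, -1) = Rational(-1, 10))
Add(Function('p')(Function('d')(-6)), Function('D')(Function('f')(-7))) = Add(Rational(-1, 10), Mul(-6, -1)) = Add(Rational(-1, 10), 6) = Rational(59, 10)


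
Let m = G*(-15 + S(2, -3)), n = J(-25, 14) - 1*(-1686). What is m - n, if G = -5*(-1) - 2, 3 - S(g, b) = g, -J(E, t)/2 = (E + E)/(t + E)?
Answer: -18908/11 ≈ -1718.9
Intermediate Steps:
J(E, t) = -4*E/(E + t) (J(E, t) = -2*(E + E)/(t + E) = -2*2*E/(E + t) = -4*E/(E + t))
S(g, b) = 3 - g
G = 3 (G = 5 - 2 = 3)
n = 18446/11 (n = -4*(-25)/(-25 + 14) - 1*(-1686) = -4*(-25)/(-11) + 1686 = -4*(-25)*(-1/11) + 1686 = -100/11 + 1686 = 18446/11 ≈ 1676.9)
m = -42 (m = 3*(-15 + (3 - 1*2)) = 3*(-15 + (3 - 2)) = 3*(-15 + 1) = 3*(-14) = -42)
m - n = -42 - 1*18446/11 = -42 - 18446/11 = -18908/11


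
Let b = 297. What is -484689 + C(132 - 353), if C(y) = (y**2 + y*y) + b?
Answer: -386710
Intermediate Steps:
C(y) = 297 + 2*y**2 (C(y) = (y**2 + y*y) + 297 = (y**2 + y**2) + 297 = 2*y**2 + 297 = 297 + 2*y**2)
-484689 + C(132 - 353) = -484689 + (297 + 2*(132 - 353)**2) = -484689 + (297 + 2*(-221)**2) = -484689 + (297 + 2*48841) = -484689 + (297 + 97682) = -484689 + 97979 = -386710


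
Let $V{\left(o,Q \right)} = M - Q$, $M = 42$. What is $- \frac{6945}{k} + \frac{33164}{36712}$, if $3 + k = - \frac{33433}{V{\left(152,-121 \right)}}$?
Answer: $\frac{2667766133}{77834029} \approx 34.275$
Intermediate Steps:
$V{\left(o,Q \right)} = 42 - Q$
$k = - \frac{33922}{163}$ ($k = -3 - \frac{33433}{42 - -121} = -3 - \frac{33433}{42 + 121} = -3 - \frac{33433}{163} = - \frac{33922}{163} \approx -208.11$)
$- \frac{6945}{k} + \frac{33164}{36712} = - \frac{6945}{- \frac{33922}{163}} + \frac{33164}{36712} = \left(-6945\right) \left(- \frac{163}{33922}\right) + 33164 \cdot \frac{1}{36712} = \frac{1132035}{33922} + \frac{8291}{9178} = \frac{2667766133}{77834029}$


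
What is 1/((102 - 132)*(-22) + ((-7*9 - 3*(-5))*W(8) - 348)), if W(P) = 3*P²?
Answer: -1/8904 ≈ -0.00011231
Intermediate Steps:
1/((102 - 132)*(-22) + ((-7*9 - 3*(-5))*W(8) - 348)) = 1/((102 - 132)*(-22) + ((-7*9 - 3*(-5))*(3*8²) - 348)) = 1/(-30*(-22) + ((-63 + 15)*(3*64) - 348)) = 1/(660 + (-48*192 - 348)) = 1/(660 + (-9216 - 348)) = 1/(660 - 9564) = 1/(-8904) = -1/8904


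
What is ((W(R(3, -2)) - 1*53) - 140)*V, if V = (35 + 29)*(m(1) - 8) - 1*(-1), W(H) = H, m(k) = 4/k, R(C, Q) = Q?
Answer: 49725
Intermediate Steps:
V = -255 (V = (35 + 29)*(4/1 - 8) - 1*(-1) = 64*(4*1 - 8) + 1 = 64*(4 - 8) + 1 = 64*(-4) + 1 = -256 + 1 = -255)
((W(R(3, -2)) - 1*53) - 140)*V = ((-2 - 1*53) - 140)*(-255) = ((-2 - 53) - 140)*(-255) = (-55 - 140)*(-255) = -195*(-255) = 49725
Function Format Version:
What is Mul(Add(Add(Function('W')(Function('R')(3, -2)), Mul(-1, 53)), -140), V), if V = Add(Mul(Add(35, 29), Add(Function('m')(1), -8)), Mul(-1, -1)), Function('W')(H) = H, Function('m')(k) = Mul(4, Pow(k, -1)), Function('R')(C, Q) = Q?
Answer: 49725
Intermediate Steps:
V = -255 (V = Add(Mul(Add(35, 29), Add(Mul(4, Pow(1, -1)), -8)), Mul(-1, -1)) = Add(Mul(64, Add(Mul(4, 1), -8)), 1) = Add(Mul(64, Add(4, -8)), 1) = Add(Mul(64, -4), 1) = Add(-256, 1) = -255)
Mul(Add(Add(Function('W')(Function('R')(3, -2)), Mul(-1, 53)), -140), V) = Mul(Add(Add(-2, Mul(-1, 53)), -140), -255) = Mul(Add(Add(-2, -53), -140), -255) = Mul(Add(-55, -140), -255) = Mul(-195, -255) = 49725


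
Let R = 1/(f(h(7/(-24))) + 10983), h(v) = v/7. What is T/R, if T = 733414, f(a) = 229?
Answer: 8223037768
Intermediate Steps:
h(v) = v/7 (h(v) = v*(⅐) = v/7)
R = 1/11212 (R = 1/(229 + 10983) = 1/11212 ≈ 8.9190e-5)
T/R = 733414/(1/11212) = 733414*11212 = 8223037768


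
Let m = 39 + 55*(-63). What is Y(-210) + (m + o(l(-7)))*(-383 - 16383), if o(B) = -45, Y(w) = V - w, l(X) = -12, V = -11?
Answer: 58194985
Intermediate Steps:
Y(w) = -11 - w
m = -3426 (m = 39 - 3465 = -3426)
Y(-210) + (m + o(l(-7)))*(-383 - 16383) = (-11 - 1*(-210)) + (-3426 - 45)*(-383 - 16383) = (-11 + 210) - 3471*(-16766) = 199 + 58194786 = 58194985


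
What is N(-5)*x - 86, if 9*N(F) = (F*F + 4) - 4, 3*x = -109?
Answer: -5047/27 ≈ -186.93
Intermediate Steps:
x = -109/3 (x = (⅓)*(-109) = -109/3 ≈ -36.333)
N(F) = F²/9 (N(F) = ((F*F + 4) - 4)/9 = ((F² + 4) - 4)/9 = ((4 + F²) - 4)/9 = F²/9)
N(-5)*x - 86 = ((⅑)*(-5)²)*(-109/3) - 86 = ((⅑)*25)*(-109/3) - 86 = (25/9)*(-109/3) - 86 = -2725/27 - 86 = -5047/27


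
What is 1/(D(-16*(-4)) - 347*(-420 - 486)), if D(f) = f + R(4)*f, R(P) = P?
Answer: 1/314702 ≈ 3.1776e-6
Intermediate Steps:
D(f) = 5*f (D(f) = f + 4*f = 5*f)
1/(D(-16*(-4)) - 347*(-420 - 486)) = 1/(5*(-16*(-4)) - 347*(-420 - 486)) = 1/(5*64 - 347*(-906)) = 1/(320 + 314382) = 1/314702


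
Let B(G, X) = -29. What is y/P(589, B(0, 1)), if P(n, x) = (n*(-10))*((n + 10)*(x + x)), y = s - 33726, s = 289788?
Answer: 128031/102315190 ≈ 0.0012513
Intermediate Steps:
y = 256062 (y = 289788 - 33726 = 256062)
P(n, x) = -20*n*x*(10 + n) (P(n, x) = (-10*n)*((10 + n)*(2*x)) = (-10*n)*(2*x*(10 + n)) = -20*n*x*(10 + n))
y/P(589, B(0, 1)) = 256062/((-20*589*(-29)*(10 + 589))) = 256062/((-20*589*(-29)*599)) = 256062/204630380 = 256062*(1/204630380) = 128031/102315190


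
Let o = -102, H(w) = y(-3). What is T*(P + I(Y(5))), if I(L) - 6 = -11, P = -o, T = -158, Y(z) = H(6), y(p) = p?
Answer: -15326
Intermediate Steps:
H(w) = -3
Y(z) = -3
P = 102 (P = -1*(-102) = 102)
I(L) = -5 (I(L) = 6 - 11 = -5)
T*(P + I(Y(5))) = -158*(102 - 5) = -158*97 = -15326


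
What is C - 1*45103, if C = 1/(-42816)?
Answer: -1931130049/42816 ≈ -45103.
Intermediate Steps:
C = -1/42816 ≈ -2.3356e-5
C - 1*45103 = -1/42816 - 1*45103 = -1/42816 - 45103 = -1931130049/42816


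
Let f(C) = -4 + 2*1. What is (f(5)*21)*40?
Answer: -1680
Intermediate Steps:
f(C) = -2 (f(C) = -4 + 2 = -2)
(f(5)*21)*40 = -2*21*40 = -42*40 = -1680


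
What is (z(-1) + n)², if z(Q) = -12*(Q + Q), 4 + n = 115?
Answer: 18225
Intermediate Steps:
n = 111 (n = -4 + 115 = 111)
z(Q) = -24*Q
(z(-1) + n)² = (-24*(-1) + 111)² = (24 + 111)² = 135² = 18225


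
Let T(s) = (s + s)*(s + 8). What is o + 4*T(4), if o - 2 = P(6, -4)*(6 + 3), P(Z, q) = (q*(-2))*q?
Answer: 98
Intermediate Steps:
P(Z, q) = -2*q² (P(Z, q) = (-2*q)*q = -2*q²)
T(s) = 2*s*(8 + s) (T(s) = (2*s)*(8 + s) = 2*s*(8 + s))
o = -286 (o = 2 + (-2*(-4)²)*(6 + 3) = 2 - 2*16*9 = 2 - 32*9 = 2 - 288 = -286)
o + 4*T(4) = -286 + 4*(2*4*(8 + 4)) = -286 + 4*(2*4*12) = -286 + 4*96 = -286 + 384 = 98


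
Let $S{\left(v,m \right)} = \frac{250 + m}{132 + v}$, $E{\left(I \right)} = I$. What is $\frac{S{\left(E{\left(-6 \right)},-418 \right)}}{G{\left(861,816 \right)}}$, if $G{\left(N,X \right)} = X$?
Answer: $- \frac{1}{612} \approx -0.001634$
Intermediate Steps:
$S{\left(v,m \right)} = \frac{250 + m}{132 + v}$
$\frac{S{\left(E{\left(-6 \right)},-418 \right)}}{G{\left(861,816 \right)}} = \frac{\frac{1}{132 - 6} \left(250 - 418\right)}{816} = \frac{1}{126} \left(-168\right) \frac{1}{816} = \left(- \frac{4}{3}\right) \frac{1}{816} = - \frac{1}{612}$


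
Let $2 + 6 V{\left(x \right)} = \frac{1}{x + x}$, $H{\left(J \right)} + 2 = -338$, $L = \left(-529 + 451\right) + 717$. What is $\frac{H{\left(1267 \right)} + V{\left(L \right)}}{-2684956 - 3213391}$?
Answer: $\frac{2609675}{45228524796} \approx 5.77 \cdot 10^{-5}$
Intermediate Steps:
$L = 639$ ($L = -78 + 717 = 639$)
$H{\left(J \right)} = -340$ ($H{\left(J \right)} = -2 - 338 = -340$)
$V{\left(x \right)} = - \frac{1}{3} + \frac{1}{12 x}$ ($V{\left(x \right)} = - \frac{1}{3} + \frac{1}{6 \left(x + x\right)} = - \frac{1}{3} + \frac{1}{6 \cdot 2 x} = - \frac{1}{3} + \frac{\frac{1}{2} \frac{1}{x}}{6} = - \frac{1}{3} + \frac{1}{12 x}$)
$\frac{H{\left(1267 \right)} + V{\left(L \right)}}{-2684956 - 3213391} = \frac{-340 + \frac{1 - 2556}{12 \cdot 639}}{-2684956 - 3213391} = \frac{-340 + \frac{1}{12} \cdot \frac{1}{639} \left(1 - 2556\right)}{-5898347} = \left(-340 + \frac{1}{12} \cdot \frac{1}{639} \left(-2555\right)\right) \left(- \frac{1}{5898347}\right) = \left(-340 - \frac{2555}{7668}\right) \left(- \frac{1}{5898347}\right) = \left(- \frac{2609675}{7668}\right) \left(- \frac{1}{5898347}\right) = \frac{2609675}{45228524796}$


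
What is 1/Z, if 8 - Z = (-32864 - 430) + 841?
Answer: 1/32461 ≈ 3.0806e-5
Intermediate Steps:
Z = 32461 (Z = 8 - ((-32864 - 430) + 841) = 8 - (-33294 + 841) = 8 - 1*(-32453) = 8 + 32453 = 32461)
1/Z = 1/32461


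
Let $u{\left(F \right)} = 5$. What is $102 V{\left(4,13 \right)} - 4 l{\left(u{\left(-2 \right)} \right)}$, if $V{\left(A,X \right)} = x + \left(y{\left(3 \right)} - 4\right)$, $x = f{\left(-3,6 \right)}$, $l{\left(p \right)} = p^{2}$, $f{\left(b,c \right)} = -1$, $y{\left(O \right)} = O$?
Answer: $-304$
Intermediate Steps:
$x = -1$
$V{\left(A,X \right)} = -2$ ($V{\left(A,X \right)} = -1 + \left(3 - 4\right) = -1 - 1 = -2$)
$102 V{\left(4,13 \right)} - 4 l{\left(u{\left(-2 \right)} \right)} = 102 \left(-2\right) - 4 \cdot 5^{2} = -204 - 100 = -304$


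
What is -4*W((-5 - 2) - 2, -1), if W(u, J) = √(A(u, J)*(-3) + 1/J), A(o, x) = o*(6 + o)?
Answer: -4*I*√82 ≈ -36.222*I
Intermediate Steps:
W(u, J) = √(1/J - 3*u*(6 + u)) (W(u, J) = √((u*(6 + u))*(-3) + 1/J) = √(-3*u*(6 + u) + 1/J) = √(1/J - 3*u*(6 + u)))
-4*W((-5 - 2) - 2, -1) = -4*I*√(1 - 3*(-1)*((-5 - 2) - 2)*(6 + ((-5 - 2) - 2))) = -4*I*√(1 - 3*(-1)*(-7 - 2)*(6 + (-7 - 2))) = -4*I*√(1 - 3*(-1)*(-9)*(6 - 9)) = -4*I*√(1 - 3*(-1)*(-9)*(-3)) = -4*I*√(1 + 81) = -4*I*√82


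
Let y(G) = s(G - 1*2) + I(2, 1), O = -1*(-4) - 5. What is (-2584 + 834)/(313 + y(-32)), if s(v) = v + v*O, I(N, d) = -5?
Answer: -125/22 ≈ -5.6818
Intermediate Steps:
O = -1 (O = 4 - 5 = -1)
s(v) = 0 (s(v) = v + v*(-1) = v - v = 0)
y(G) = -5 (y(G) = 0 - 5 = -5)
(-2584 + 834)/(313 + y(-32)) = (-2584 + 834)/(313 - 5) = -1750/308 = -1750*1/308 = -125/22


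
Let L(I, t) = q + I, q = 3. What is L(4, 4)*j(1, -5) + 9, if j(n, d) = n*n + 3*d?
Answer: -89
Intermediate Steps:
j(n, d) = n**2 + 3*d
L(I, t) = 3 + I
L(4, 4)*j(1, -5) + 9 = (3 + 4)*(1**2 + 3*(-5)) + 9 = 7*(1 - 15) + 9 = 7*(-14) + 9 = -98 + 9 = -89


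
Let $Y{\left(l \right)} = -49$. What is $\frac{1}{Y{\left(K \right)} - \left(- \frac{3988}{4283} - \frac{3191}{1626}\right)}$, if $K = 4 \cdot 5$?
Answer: $- \frac{6964158}{321092201} \approx -0.021689$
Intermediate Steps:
$K = 20$
$\frac{1}{Y{\left(K \right)} - \left(- \frac{3988}{4283} - \frac{3191}{1626}\right)} = \frac{1}{-49 - \left(- \frac{3988}{4283} - \frac{3191}{1626}\right)} = \frac{1}{-49 - - \frac{20151541}{6964158}} = \frac{1}{-49 + \left(\frac{3191}{1626} + \frac{3988}{4283}\right)} = \frac{1}{-49 + \frac{20151541}{6964158}} = \frac{1}{- \frac{321092201}{6964158}} = - \frac{6964158}{321092201}$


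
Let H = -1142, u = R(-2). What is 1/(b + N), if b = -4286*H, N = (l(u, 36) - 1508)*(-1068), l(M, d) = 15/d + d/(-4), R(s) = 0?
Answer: 1/6514323 ≈ 1.5351e-7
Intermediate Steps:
u = 0
l(M, d) = 15/d - d/4 (l(M, d) = 15/d + d*(-¼) = 15/d - d/4)
N = 1619711 (N = ((15/36 - ¼*36) - 1508)*(-1068) = ((15*(1/36) - 9) - 1508)*(-1068) = ((5/12 - 9) - 1508)*(-1068) = (-103/12 - 1508)*(-1068) = -18199/12*(-1068) = 1619711)
b = 4894612 (b = -4286*(-1142) = 4894612)
1/(b + N) = 1/(4894612 + 1619711) = 1/6514323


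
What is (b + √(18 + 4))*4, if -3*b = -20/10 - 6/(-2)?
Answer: -4/3 + 4*√22 ≈ 17.428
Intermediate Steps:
b = -⅓ (b = -(-20/10 - 6/(-2))/3 = -(-20*⅒ - 6*(-½))/3 = -(-2 + 3)/3 = -⅓*1 = -⅓ ≈ -0.33333)
(b + √(18 + 4))*4 = (-⅓ + √(18 + 4))*4 = (-⅓ + √22)*4 = -4/3 + 4*√22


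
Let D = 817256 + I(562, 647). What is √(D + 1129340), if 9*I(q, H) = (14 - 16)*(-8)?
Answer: 2*√4379845/3 ≈ 1395.2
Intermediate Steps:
I(q, H) = 16/9 (I(q, H) = ((14 - 16)*(-8))/9 = (-2*(-8))/9 = (⅑)*16 = 16/9)
D = 7355320/9 (D = 817256 + 16/9 = 7355320/9 ≈ 8.1726e+5)
√(D + 1129340) = √(7355320/9 + 1129340) = √(17519380/9) = 2*√4379845/3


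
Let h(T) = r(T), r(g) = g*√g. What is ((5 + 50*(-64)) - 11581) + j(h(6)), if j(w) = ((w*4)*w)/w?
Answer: -14776 + 24*√6 ≈ -14717.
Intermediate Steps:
r(g) = g^(3/2)
h(T) = T^(3/2)
j(w) = 4*w (j(w) = ((4*w)*w)/w = (4*w²)/w = 4*w)
((5 + 50*(-64)) - 11581) + j(h(6)) = ((5 + 50*(-64)) - 11581) + 4*6^(3/2) = ((5 - 3200) - 11581) + 4*(6*√6) = (-3195 - 11581) + 24*√6 = -14776 + 24*√6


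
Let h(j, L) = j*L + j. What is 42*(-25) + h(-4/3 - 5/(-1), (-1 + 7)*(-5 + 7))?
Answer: -3007/3 ≈ -1002.3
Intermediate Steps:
h(j, L) = j + L*j (h(j, L) = L*j + j = j + L*j)
42*(-25) + h(-4/3 - 5/(-1), (-1 + 7)*(-5 + 7)) = 42*(-25) + (-4/3 - 5/(-1))*(1 + (-1 + 7)*(-5 + 7)) = -1050 + (-4*⅓ - 5*(-1))*(1 + 6*2) = -1050 + (-4/3 + 5)*(1 + 12) = -1050 + (11/3)*13 = -1050 + 143/3 = -3007/3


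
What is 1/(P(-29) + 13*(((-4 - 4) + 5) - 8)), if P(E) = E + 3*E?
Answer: -1/259 ≈ -0.0038610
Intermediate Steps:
P(E) = 4*E
1/(P(-29) + 13*(((-4 - 4) + 5) - 8)) = 1/(4*(-29) + 13*(((-4 - 4) + 5) - 8)) = 1/(-116 + 13*((-8 + 5) - 8)) = 1/(-116 + 13*(-3 - 8)) = 1/(-116 + 13*(-11)) = 1/(-116 - 143) = 1/(-259) = -1/259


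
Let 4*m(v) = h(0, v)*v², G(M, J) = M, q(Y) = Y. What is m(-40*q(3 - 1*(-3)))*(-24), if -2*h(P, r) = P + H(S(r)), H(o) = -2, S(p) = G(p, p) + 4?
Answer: -345600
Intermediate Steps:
S(p) = 4 + p (S(p) = p + 4 = 4 + p)
h(P, r) = 1 - P/2 (h(P, r) = -(P - 2)/2 = -(-2 + P)/2 = 1 - P/2)
m(v) = v²/4 (m(v) = ((1 - ½*0)*v²)/4 = ((1 + 0)*v²)/4 = (1*v²)/4 = v²/4)
m(-40*q(3 - 1*(-3)))*(-24) = ((-40*(3 - 1*(-3)))²/4)*(-24) = ((-40*(3 + 3))²/4)*(-24) = ((-40*6)²/4)*(-24) = ((¼)*(-240)²)*(-24) = ((¼)*57600)*(-24) = 14400*(-24) = -345600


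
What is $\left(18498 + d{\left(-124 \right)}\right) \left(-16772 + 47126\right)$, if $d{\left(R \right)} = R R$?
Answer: $1028211396$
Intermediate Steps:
$d{\left(R \right)} = R^{2}$
$\left(18498 + d{\left(-124 \right)}\right) \left(-16772 + 47126\right) = \left(18498 + \left(-124\right)^{2}\right) \left(-16772 + 47126\right) = \left(18498 + 15376\right) 30354 = 33874 \cdot 30354 = 1028211396$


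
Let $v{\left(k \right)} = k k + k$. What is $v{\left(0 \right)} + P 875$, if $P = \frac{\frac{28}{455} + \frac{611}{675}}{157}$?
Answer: $\frac{296905}{55107} \approx 5.3878$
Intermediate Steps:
$v{\left(k \right)} = k + k^{2}$ ($v{\left(k \right)} = k^{2} + k = k + k^{2}$)
$P = \frac{8483}{1377675}$ ($P = \left(28 \cdot \frac{1}{455} + 611 \cdot \frac{1}{675}\right) \frac{1}{157} = \left(\frac{4}{65} + \frac{611}{675}\right) \frac{1}{157} = \frac{8483}{8775} \cdot \frac{1}{157} = \frac{8483}{1377675} \approx 0.0061575$)
$v{\left(0 \right)} + P 875 = 0 \left(1 + 0\right) + \frac{8483}{1377675} \cdot 875 = 0 \cdot 1 + \frac{296905}{55107} = 0 + \frac{296905}{55107} = \frac{296905}{55107}$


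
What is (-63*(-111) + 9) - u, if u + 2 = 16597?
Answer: -9593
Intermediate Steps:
u = 16595 (u = -2 + 16597 = 16595)
(-63*(-111) + 9) - u = (-63*(-111) + 9) - 1*16595 = (6993 + 9) - 16595 = 7002 - 16595 = -9593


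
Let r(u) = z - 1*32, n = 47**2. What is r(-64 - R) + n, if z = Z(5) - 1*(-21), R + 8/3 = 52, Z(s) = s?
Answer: 2203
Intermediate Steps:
R = 148/3 (R = -8/3 + 52 = 148/3 ≈ 49.333)
n = 2209
z = 26 (z = 5 - 1*(-21) = 5 + 21 = 26)
r(u) = -6 (r(u) = 26 - 1*32 = 26 - 32 = -6)
r(-64 - R) + n = -6 + 2209 = 2203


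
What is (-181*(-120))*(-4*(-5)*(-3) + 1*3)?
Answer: -1238040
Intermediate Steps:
(-181*(-120))*(-4*(-5)*(-3) + 1*3) = 21720*(20*(-3) + 3) = 21720*(-60 + 3) = 21720*(-57) = -1238040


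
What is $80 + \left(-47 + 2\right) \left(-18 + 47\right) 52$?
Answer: $-67780$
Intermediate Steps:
$80 + \left(-47 + 2\right) \left(-18 + 47\right) 52 = 80 + \left(-45\right) 29 \cdot 52 = 80 - 67860 = -67780$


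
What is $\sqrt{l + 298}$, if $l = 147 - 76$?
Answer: $3 \sqrt{41} \approx 19.209$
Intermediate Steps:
$l = 71$ ($l = 147 - 76 = 71$)
$\sqrt{l + 298} = \sqrt{71 + 298} = \sqrt{369} = 3 \sqrt{41}$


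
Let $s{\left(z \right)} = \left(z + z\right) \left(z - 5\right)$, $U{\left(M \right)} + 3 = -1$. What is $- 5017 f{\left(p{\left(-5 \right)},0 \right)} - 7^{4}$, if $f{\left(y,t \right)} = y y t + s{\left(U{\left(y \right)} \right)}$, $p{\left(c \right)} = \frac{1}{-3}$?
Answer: $-363625$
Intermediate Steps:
$U{\left(M \right)} = -4$ ($U{\left(M \right)} = -3 - 1 = -4$)
$p{\left(c \right)} = - \frac{1}{3}$
$s{\left(z \right)} = 2 z \left(-5 + z\right)$
$f{\left(y,t \right)} = 72 + t y^{2}$ ($f{\left(y,t \right)} = y y t + 2 \left(-4\right) \left(-5 - 4\right) = y^{2} t + 2 \left(-4\right) \left(-9\right) = t y^{2} + 72 = 72 + t y^{2}$)
$- 5017 f{\left(p{\left(-5 \right)},0 \right)} - 7^{4} = - 5017 \left(72 + 0 \left(- \frac{1}{3}\right)^{2}\right) - 7^{4} = - 5017 \left(72 + 0 \cdot \frac{1}{9}\right) - 2401 = - 5017 \left(72 + 0\right) - 2401 = \left(-5017\right) 72 - 2401 = -361224 - 2401 = -363625$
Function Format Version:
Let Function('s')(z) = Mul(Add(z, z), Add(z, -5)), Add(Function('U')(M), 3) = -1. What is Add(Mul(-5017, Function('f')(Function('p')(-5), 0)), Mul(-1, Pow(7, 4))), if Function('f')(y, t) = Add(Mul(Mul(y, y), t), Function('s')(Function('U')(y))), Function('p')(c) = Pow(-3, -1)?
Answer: -363625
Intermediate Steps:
Function('U')(M) = -4 (Function('U')(M) = Add(-3, -1) = -4)
Function('p')(c) = Rational(-1, 3)
Function('s')(z) = Mul(2, z, Add(-5, z)) (Function('s')(z) = Mul(Mul(2, z), Add(-5, z)) = Mul(2, z, Add(-5, z)))
Function('f')(y, t) = Add(72, Mul(t, Pow(y, 2))) (Function('f')(y, t) = Add(Mul(Mul(y, y), t), Mul(2, -4, Add(-5, -4))) = Add(Mul(Pow(y, 2), t), Mul(2, -4, -9)) = Add(Mul(t, Pow(y, 2)), 72) = Add(72, Mul(t, Pow(y, 2))))
Add(Mul(-5017, Function('f')(Function('p')(-5), 0)), Mul(-1, Pow(7, 4))) = Add(Mul(-5017, Add(72, Mul(0, Pow(Rational(-1, 3), 2)))), Mul(-1, Pow(7, 4))) = Add(Mul(-5017, Add(72, Mul(0, Rational(1, 9)))), Mul(-1, 2401)) = Add(Mul(-5017, Add(72, 0)), -2401) = Add(Mul(-5017, 72), -2401) = Add(-361224, -2401) = -363625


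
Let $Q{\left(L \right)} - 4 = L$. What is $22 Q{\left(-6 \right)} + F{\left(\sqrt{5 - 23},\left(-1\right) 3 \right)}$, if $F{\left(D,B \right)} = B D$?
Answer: $-44 - 9 i \sqrt{2} \approx -44.0 - 12.728 i$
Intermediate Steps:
$Q{\left(L \right)} = 4 + L$
$22 Q{\left(-6 \right)} + F{\left(\sqrt{5 - 23},\left(-1\right) 3 \right)} = 22 \left(4 - 6\right) + \left(-1\right) 3 \sqrt{5 - 23} = 22 \left(-2\right) - 3 \sqrt{5 - 23} = -44 - 3 \sqrt{5 - 23} = -44 - 3 \sqrt{-18} = -44 - 3 \cdot 3 i \sqrt{2} = -44 - 9 i \sqrt{2}$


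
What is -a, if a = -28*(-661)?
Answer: -18508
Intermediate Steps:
a = 18508
-a = -1*18508 = -18508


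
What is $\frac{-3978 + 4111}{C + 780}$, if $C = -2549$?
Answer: $- \frac{133}{1769} \approx -0.075184$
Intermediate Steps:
$\frac{-3978 + 4111}{C + 780} = \frac{-3978 + 4111}{-2549 + 780} = \frac{133}{-1769} = 133 \left(- \frac{1}{1769}\right) = - \frac{133}{1769}$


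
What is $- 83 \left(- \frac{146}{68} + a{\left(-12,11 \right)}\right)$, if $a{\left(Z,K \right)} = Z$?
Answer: $\frac{39923}{34} \approx 1174.2$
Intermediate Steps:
$- 83 \left(- \frac{146}{68} + a{\left(-12,11 \right)}\right) = - 83 \left(- \frac{146}{68} - 12\right) = - 83 \left(\left(-146\right) \frac{1}{68} - 12\right) = - 83 \left(- \frac{73}{34} - 12\right) = \left(-83\right) \left(- \frac{481}{34}\right) = \frac{39923}{34}$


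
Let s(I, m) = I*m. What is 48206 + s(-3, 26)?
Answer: 48128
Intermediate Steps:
48206 + s(-3, 26) = 48206 - 3*26 = 48206 - 78 = 48128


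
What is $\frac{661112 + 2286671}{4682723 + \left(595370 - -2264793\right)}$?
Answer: $\frac{2947783}{7542886} \approx 0.3908$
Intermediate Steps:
$\frac{661112 + 2286671}{4682723 + \left(595370 - -2264793\right)} = \frac{2947783}{4682723 + \left(595370 + 2264793\right)} = \frac{2947783}{4682723 + 2860163} = \frac{2947783}{7542886}$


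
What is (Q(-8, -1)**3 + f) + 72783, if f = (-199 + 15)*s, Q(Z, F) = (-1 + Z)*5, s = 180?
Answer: -51462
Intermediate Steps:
Q(Z, F) = -5 + 5*Z
f = -33120 (f = (-199 + 15)*180 = -184*180 = -33120)
(Q(-8, -1)**3 + f) + 72783 = ((-5 + 5*(-8))**3 - 33120) + 72783 = ((-5 - 40)**3 - 33120) + 72783 = ((-45)**3 - 33120) + 72783 = (-91125 - 33120) + 72783 = -124245 + 72783 = -51462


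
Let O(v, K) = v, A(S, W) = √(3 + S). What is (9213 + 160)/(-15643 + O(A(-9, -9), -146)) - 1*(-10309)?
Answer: 2522501295756/244703455 - 9373*I*√6/244703455 ≈ 10308.0 - 9.3824e-5*I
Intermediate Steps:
(9213 + 160)/(-15643 + O(A(-9, -9), -146)) - 1*(-10309) = (9213 + 160)/(-15643 + √(3 - 9)) - 1*(-10309) = 9373/(-15643 + √(-6)) + 10309 = 9373/(-15643 + I*√6) + 10309 = 10309 + 9373/(-15643 + I*√6)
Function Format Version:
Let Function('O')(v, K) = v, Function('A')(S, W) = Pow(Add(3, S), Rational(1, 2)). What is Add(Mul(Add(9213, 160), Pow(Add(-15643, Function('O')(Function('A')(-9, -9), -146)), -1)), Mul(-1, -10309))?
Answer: Add(Rational(2522501295756, 244703455), Mul(Rational(-9373, 244703455), I, Pow(6, Rational(1, 2)))) ≈ Add(10308., Mul(-9.3824e-5, I))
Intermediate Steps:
Add(Mul(Add(9213, 160), Pow(Add(-15643, Function('O')(Function('A')(-9, -9), -146)), -1)), Mul(-1, -10309)) = Add(Mul(Add(9213, 160), Pow(Add(-15643, Pow(Add(3, -9), Rational(1, 2))), -1)), Mul(-1, -10309)) = Add(Mul(9373, Pow(Add(-15643, Pow(-6, Rational(1, 2))), -1)), 10309) = Add(Mul(9373, Pow(Add(-15643, Mul(I, Pow(6, Rational(1, 2)))), -1)), 10309) = Add(10309, Mul(9373, Pow(Add(-15643, Mul(I, Pow(6, Rational(1, 2)))), -1)))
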